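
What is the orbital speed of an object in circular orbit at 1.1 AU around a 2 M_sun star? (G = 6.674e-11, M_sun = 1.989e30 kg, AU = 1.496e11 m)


v = sqrt(GM/r) = sqrt(6.674e-11 * 3.978e+30 / 1.646e+11) = 40166.4409

40166.4409 m/s


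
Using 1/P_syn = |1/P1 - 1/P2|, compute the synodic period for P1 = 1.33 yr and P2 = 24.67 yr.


1/P_syn = |1/P1 - 1/P2| = |1/1.33 - 1/24.67| => P_syn = 1.4058

1.4058 years


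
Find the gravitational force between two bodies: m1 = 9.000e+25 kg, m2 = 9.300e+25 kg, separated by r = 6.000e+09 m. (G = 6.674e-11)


F = G*m1*m2/r^2 = 6.674e-11 * 9.000e+25 * 9.300e+25 / (6.000e+09)^2 = 6.674e-11 * 8.370e+51 / 3.600e+19 = 1.552e+22

1.552e+22 N


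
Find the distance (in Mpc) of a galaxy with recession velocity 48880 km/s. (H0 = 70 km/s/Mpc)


d = v / H0 = 48880 / 70 = 698.2857

698.2857 Mpc


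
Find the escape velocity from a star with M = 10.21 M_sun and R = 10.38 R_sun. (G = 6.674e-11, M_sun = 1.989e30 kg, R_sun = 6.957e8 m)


M = 10.21 * 1.989e30 kg = 2.030769e+31 kg; R = 10.38 * 6.957e8 m = 7.221366e+09 m. v_esc = sqrt(2GM/R) = sqrt(2 * 6.674e-11 * 2.030769e+31 / 7.221366e+09) = 612672.9173

612672.9173 m/s


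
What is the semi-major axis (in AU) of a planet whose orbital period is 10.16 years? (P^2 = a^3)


a = P^(2/3) = 10.16^(2/3) = 4.691

4.691 AU


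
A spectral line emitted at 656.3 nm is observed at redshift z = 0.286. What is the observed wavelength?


lam_obs = lam_emit * (1 + z) = 656.3 * (1 + 0.286) = 844.0018

844.0018 nm


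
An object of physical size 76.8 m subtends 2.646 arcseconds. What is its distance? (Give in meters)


D = size / theta_rad, theta_rad = 2.646 * pi/(180*3600) = 1.283e-05, D = 5.987e+06

5.987e+06 m


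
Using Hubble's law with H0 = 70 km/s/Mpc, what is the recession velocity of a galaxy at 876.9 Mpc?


v = H0 * d = 70 * 876.9 = 61383.0

61383.0 km/s


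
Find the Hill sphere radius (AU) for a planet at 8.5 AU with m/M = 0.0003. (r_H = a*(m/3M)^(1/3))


r_H = a * (m/3M)^(1/3) = 8.5 * (0.0003/3)^(1/3) = 0.3945

0.3945 AU


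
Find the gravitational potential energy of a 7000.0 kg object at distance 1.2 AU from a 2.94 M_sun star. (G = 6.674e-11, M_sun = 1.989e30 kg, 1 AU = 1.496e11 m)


M = 2.94 * 1.989e30 kg = 5.84766e+30 kg; r = 1.2 AU * 1.496e11 m/AU = 1.7952e+11 m. U = -GM*m/r = -(6.674e-11 * 5.84766e+30 * 7000.0) / 1.7952e+11 = -1.522e+13

-1.522e+13 J


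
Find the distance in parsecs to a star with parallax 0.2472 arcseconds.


d = 1/p = 1/0.2472 = 4.0453

4.0453 pc


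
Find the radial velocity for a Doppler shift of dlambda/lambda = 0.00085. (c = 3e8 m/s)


v = (dlambda/lambda) * c = 0.00085 * 3e8 = 255000.0

255000.0 m/s


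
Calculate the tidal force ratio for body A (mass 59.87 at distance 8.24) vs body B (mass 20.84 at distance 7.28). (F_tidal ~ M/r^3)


Ratio = (M1/r1^3) / (M2/r2^3) = (59.87/8.24^3) / (20.84/7.28^3) = 1.9812

1.9812


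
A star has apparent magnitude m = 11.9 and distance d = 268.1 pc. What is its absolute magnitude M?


M = m - 5*log10(d) + 5 = 11.9 - 5*log10(268.1) + 5 = 4.7585

4.7585


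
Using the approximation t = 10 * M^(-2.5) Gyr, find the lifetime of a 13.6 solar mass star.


t = 10 * M^(-2.5) = 10 * 13.6^(-2.5) = 0.0147

0.0147 Gyr


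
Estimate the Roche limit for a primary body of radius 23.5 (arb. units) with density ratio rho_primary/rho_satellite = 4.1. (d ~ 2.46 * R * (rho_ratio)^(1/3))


d_Roche = 2.46 * 23.5 * 4.1^(1/3) = 92.5261

92.5261


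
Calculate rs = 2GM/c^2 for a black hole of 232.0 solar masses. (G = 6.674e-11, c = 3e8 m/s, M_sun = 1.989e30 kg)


M = 232.0 * 1.989e30 kg = 4.61448e+32 kg. rs = 2GM/c^2 = 2 * 6.674e-11 * 4.61448e+32 / (3e8)^2 = 684378.656

684378.656 m


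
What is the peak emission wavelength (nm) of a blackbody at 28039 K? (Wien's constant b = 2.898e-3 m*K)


lam_max = b / T = 2.898e-3 / 28039 = 1.034e-07 m = 103.356 nm

103.356 nm


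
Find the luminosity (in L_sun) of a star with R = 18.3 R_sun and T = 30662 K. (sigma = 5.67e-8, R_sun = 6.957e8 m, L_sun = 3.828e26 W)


R = 18.3 * 6.957e8 m = 1.273131e+10 m. L = 4*pi*R^2*sigma*T^4 = 4*pi*(1.273131e+10)^2 * 5.67e-8 * 30662^4 = 1.020800858e+32 W. L/L_sun = 1.020800858e+32 / 3.828e26 = 266666.8907

266666.8907 L_sun


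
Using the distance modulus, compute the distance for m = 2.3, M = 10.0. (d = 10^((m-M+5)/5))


d = 10^((m - M + 5)/5) = 10^((2.3 - 10.0 + 5)/5) = 0.2884

0.2884 pc


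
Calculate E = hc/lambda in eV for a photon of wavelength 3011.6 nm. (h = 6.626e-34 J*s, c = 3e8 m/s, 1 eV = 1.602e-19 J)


E = hc/lambda = 6.626e-34 * 3e8 / 3.012e-06 = 6.600e-20 J = 0.412 eV

0.412 eV


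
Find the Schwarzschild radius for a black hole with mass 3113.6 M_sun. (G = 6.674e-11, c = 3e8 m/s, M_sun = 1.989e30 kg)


M = 3113.6 * 1.989e30 kg = 6.1929504e+33 kg. rs = 2GM/c^2 = 2 * 6.674e-11 * 6.1929504e+33 / (3e8)^2 = 9.185e+06

9.185e+06 m


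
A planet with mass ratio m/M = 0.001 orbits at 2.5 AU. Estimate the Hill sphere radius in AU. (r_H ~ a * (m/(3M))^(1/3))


r_H = a * (m/3M)^(1/3) = 2.5 * (0.001/3)^(1/3) = 0.1733

0.1733 AU


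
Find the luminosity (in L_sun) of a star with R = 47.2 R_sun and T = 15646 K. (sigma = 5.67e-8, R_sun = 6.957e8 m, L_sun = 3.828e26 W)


R = 47.2 * 6.957e8 m = 3.283704e+10 m. L = 4*pi*R^2*sigma*T^4 = 4*pi*(3.283704e+10)^2 * 5.67e-8 * 15646^4 = 4.603988504e+31 W. L/L_sun = 4.603988504e+31 / 3.828e26 = 120271.382

120271.382 L_sun


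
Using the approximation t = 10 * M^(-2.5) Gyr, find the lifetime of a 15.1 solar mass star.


t = 10 * M^(-2.5) = 10 * 15.1^(-2.5) = 0.0113

0.0113 Gyr


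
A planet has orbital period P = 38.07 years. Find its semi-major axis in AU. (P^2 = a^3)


a = P^(2/3) = 38.07^(2/3) = 11.3168

11.3168 AU


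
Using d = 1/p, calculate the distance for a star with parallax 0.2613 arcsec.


d = 1/p = 1/0.2613 = 3.827

3.827 pc


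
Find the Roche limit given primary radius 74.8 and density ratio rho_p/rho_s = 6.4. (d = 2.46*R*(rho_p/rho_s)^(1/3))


d_Roche = 2.46 * 74.8 * 6.4^(1/3) = 341.6358

341.6358


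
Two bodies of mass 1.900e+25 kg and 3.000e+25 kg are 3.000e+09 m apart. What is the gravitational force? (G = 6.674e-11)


F = G*m1*m2/r^2 = 6.674e-11 * 1.900e+25 * 3.000e+25 / (3.000e+09)^2 = 6.674e-11 * 5.700e+50 / 9.000e+18 = 4.227e+21

4.227e+21 N


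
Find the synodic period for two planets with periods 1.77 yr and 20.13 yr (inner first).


1/P_syn = |1/P1 - 1/P2| = |1/1.77 - 1/20.13| => P_syn = 1.9406

1.9406 years


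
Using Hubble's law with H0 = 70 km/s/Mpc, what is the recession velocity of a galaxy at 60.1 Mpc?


v = H0 * d = 70 * 60.1 = 4207.0

4207.0 km/s


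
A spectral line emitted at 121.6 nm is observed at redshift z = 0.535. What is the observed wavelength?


lam_obs = lam_emit * (1 + z) = 121.6 * (1 + 0.535) = 186.656

186.656 nm


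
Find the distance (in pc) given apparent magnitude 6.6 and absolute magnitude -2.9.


d = 10^((m - M + 5)/5) = 10^((6.6 - -2.9 + 5)/5) = 794.3282

794.3282 pc


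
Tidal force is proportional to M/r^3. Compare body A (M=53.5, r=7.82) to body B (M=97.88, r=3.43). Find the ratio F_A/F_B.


Ratio = (M1/r1^3) / (M2/r2^3) = (53.5/7.82^3) / (97.88/3.43^3) = 0.0461

0.0461


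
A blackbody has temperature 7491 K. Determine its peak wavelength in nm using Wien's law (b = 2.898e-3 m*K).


lam_max = b / T = 2.898e-3 / 7491 = 3.869e-07 m = 386.8642 nm

386.8642 nm


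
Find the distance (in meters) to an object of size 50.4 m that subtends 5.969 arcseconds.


D = size / theta_rad, theta_rad = 5.969 * pi/(180*3600) = 2.894e-05, D = 1.742e+06

1.742e+06 m


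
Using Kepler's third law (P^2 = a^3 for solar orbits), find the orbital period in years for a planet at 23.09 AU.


P = a^(3/2) = 23.09^1.5 = 110.9522

110.9522 years


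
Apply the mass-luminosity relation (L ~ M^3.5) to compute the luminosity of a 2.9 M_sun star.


L/L_sun = (M/M_sun)^3.5 = 2.9^3.5 = 41.533

41.533 L_sun


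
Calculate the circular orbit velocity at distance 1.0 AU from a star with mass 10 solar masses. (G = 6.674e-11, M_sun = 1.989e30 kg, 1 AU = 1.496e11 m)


v = sqrt(GM/r) = sqrt(6.674e-11 * 1.989e+31 / 1.496e+11) = 94198.6537

94198.6537 m/s


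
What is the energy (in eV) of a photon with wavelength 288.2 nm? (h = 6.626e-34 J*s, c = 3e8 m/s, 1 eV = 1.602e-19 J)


E = hc/lambda = 6.626e-34 * 3e8 / 2.882e-07 = 6.897e-19 J = 4.3054 eV

4.3054 eV


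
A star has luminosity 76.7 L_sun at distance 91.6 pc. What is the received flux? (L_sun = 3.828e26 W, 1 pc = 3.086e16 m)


F = L / (4*pi*d^2) = 2.936e+28 / (4*pi*(2.827e+18)^2) = 2.924e-10

2.924e-10 W/m^2


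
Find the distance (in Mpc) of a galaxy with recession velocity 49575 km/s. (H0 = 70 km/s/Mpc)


d = v / H0 = 49575 / 70 = 708.2143

708.2143 Mpc


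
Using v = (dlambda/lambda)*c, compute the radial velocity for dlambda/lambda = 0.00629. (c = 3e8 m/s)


v = (dlambda/lambda) * c = 0.00629 * 3e8 = 1.887e+06

1.887e+06 m/s


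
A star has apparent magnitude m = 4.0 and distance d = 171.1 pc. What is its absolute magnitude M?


M = m - 5*log10(d) + 5 = 4.0 - 5*log10(171.1) + 5 = -2.1663

-2.1663


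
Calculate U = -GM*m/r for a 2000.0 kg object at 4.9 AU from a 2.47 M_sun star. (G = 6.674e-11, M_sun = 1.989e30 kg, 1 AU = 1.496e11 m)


M = 2.47 * 1.989e30 kg = 4.91283e+30 kg; r = 4.9 AU * 1.496e11 m/AU = 7.3304e+11 m. U = -GM*m/r = -(6.674e-11 * 4.91283e+30 * 2000.0) / 7.3304e+11 = -8.946e+11

-8.946e+11 J


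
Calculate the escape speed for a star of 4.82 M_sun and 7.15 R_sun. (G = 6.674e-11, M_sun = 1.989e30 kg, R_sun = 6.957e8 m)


M = 4.82 * 1.989e30 kg = 9.58698e+30 kg; R = 7.15 * 6.957e8 m = 4.974255e+09 m. v_esc = sqrt(2GM/R) = sqrt(2 * 6.674e-11 * 9.58698e+30 / 4.974255e+09) = 507206.7062

507206.7062 m/s


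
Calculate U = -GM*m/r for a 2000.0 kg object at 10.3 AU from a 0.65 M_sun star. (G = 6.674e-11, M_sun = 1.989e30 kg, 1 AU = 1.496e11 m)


M = 0.65 * 1.989e30 kg = 1.29285e+30 kg; r = 10.3 AU * 1.496e11 m/AU = 1.54088e+12 m. U = -GM*m/r = -(6.674e-11 * 1.29285e+30 * 2000.0) / 1.54088e+12 = -1.120e+11

-1.120e+11 J


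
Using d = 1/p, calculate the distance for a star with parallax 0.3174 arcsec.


d = 1/p = 1/0.3174 = 3.1506

3.1506 pc


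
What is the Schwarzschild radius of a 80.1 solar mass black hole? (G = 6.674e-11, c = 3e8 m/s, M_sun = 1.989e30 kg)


M = 80.1 * 1.989e30 kg = 1.593189e+32 kg. rs = 2GM/c^2 = 2 * 6.674e-11 * 1.593189e+32 / (3e8)^2 = 236287.6308

236287.6308 m


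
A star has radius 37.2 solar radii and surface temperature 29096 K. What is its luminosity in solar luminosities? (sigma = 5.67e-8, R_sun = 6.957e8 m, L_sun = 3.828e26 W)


R = 37.2 * 6.957e8 m = 2.588004e+10 m. L = 4*pi*R^2*sigma*T^4 = 4*pi*(2.588004e+10)^2 * 5.67e-8 * 29096^4 = 3.420235116e+32 W. L/L_sun = 3.420235116e+32 / 3.828e26 = 893478.3479

893478.3479 L_sun


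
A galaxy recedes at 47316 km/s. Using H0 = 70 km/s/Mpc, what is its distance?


d = v / H0 = 47316 / 70 = 675.9429

675.9429 Mpc


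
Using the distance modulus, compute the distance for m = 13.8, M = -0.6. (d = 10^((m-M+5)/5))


d = 10^((m - M + 5)/5) = 10^((13.8 - -0.6 + 5)/5) = 7585.7758

7585.7758 pc


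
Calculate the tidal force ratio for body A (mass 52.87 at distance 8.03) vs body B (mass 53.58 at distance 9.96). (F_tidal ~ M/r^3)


Ratio = (M1/r1^3) / (M2/r2^3) = (52.87/8.03^3) / (53.58/9.96^3) = 1.8829

1.8829


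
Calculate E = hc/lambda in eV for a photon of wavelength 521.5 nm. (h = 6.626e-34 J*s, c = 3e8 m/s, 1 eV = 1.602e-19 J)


E = hc/lambda = 6.626e-34 * 3e8 / 5.215e-07 = 3.812e-19 J = 2.3793 eV

2.3793 eV


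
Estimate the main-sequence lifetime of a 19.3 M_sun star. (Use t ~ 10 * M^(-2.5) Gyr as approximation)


t = 10 * M^(-2.5) = 10 * 19.3^(-2.5) = 0.0061

0.0061 Gyr


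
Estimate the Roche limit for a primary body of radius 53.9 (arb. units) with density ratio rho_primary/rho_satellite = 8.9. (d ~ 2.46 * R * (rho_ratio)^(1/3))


d_Roche = 2.46 * 53.9 * 8.9^(1/3) = 274.7813

274.7813


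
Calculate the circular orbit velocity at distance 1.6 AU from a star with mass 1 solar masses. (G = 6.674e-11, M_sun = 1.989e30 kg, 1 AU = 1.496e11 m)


v = sqrt(GM/r) = sqrt(6.674e-11 * 1.989e+30 / 2.394e+11) = 23549.6634

23549.6634 m/s


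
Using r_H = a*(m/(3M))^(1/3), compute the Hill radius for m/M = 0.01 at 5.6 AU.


r_H = a * (m/3M)^(1/3) = 5.6 * (0.01/3)^(1/3) = 0.8365

0.8365 AU


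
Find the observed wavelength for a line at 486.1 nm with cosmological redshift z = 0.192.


lam_obs = lam_emit * (1 + z) = 486.1 * (1 + 0.192) = 579.4312

579.4312 nm


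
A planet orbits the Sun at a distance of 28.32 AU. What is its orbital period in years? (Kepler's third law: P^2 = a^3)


P = a^(3/2) = 28.32^1.5 = 150.7092

150.7092 years


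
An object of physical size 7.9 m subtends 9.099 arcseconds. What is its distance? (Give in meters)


D = size / theta_rad, theta_rad = 9.099 * pi/(180*3600) = 4.411e-05, D = 179084.7312

179084.7312 m


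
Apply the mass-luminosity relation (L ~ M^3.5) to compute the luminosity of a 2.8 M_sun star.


L/L_sun = (M/M_sun)^3.5 = 2.8^3.5 = 36.7327

36.7327 L_sun


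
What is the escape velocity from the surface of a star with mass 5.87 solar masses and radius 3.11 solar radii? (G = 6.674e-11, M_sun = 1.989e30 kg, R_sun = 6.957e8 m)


M = 5.87 * 1.989e30 kg = 1.167543e+31 kg; R = 3.11 * 6.957e8 m = 2.163627e+09 m. v_esc = sqrt(2GM/R) = sqrt(2 * 6.674e-11 * 1.167543e+31 / 2.163627e+09) = 848698.3249

848698.3249 m/s


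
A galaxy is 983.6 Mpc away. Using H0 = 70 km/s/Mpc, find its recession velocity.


v = H0 * d = 70 * 983.6 = 68852.0

68852.0 km/s


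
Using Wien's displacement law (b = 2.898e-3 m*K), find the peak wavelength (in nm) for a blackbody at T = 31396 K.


lam_max = b / T = 2.898e-3 / 31396 = 9.230e-08 m = 92.3048 nm

92.3048 nm


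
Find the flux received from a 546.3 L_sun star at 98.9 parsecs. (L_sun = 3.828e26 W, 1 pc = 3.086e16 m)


F = L / (4*pi*d^2) = 2.091e+29 / (4*pi*(3.052e+18)^2) = 1.787e-09

1.787e-09 W/m^2


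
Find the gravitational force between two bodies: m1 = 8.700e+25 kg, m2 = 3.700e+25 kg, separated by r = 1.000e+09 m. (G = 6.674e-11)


F = G*m1*m2/r^2 = 6.674e-11 * 8.700e+25 * 3.700e+25 / (1.000e+09)^2 = 6.674e-11 * 3.219e+51 / 1.000e+18 = 2.148e+23

2.148e+23 N


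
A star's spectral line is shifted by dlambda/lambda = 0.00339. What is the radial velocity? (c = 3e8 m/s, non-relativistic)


v = (dlambda/lambda) * c = 0.00339 * 3e8 = 1.017e+06

1.017e+06 m/s


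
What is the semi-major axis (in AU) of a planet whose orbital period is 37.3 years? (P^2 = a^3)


a = P^(2/3) = 37.3^(2/3) = 11.1636

11.1636 AU


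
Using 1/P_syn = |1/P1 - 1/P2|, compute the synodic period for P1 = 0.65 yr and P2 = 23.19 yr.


1/P_syn = |1/P1 - 1/P2| = |1/0.65 - 1/23.19| => P_syn = 0.6687

0.6687 years


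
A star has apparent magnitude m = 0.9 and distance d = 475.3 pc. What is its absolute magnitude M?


M = m - 5*log10(d) + 5 = 0.9 - 5*log10(475.3) + 5 = -7.4848

-7.4848


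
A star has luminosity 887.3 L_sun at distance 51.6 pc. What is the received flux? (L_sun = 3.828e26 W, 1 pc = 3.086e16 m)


F = L / (4*pi*d^2) = 3.397e+29 / (4*pi*(1.592e+18)^2) = 1.066e-08

1.066e-08 W/m^2


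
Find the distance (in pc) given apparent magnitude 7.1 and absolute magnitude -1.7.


d = 10^((m - M + 5)/5) = 10^((7.1 - -1.7 + 5)/5) = 575.4399

575.4399 pc


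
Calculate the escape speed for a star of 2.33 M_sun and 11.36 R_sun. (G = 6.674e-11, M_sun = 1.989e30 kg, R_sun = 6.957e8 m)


M = 2.33 * 1.989e30 kg = 4.63437e+30 kg; R = 11.36 * 6.957e8 m = 7.903152e+09 m. v_esc = sqrt(2GM/R) = sqrt(2 * 6.674e-11 * 4.63437e+30 / 7.903152e+09) = 279771.3791

279771.3791 m/s


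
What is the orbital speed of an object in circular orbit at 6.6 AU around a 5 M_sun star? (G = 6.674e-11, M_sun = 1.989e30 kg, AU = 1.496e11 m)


v = sqrt(GM/r) = sqrt(6.674e-11 * 9.945e+30 / 9.874e+11) = 25927.3261

25927.3261 m/s


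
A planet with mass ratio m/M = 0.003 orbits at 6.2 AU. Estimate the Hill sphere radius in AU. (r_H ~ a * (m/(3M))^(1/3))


r_H = a * (m/3M)^(1/3) = 6.2 * (0.003/3)^(1/3) = 0.62

0.62 AU


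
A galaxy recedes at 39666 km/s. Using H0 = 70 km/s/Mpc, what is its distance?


d = v / H0 = 39666 / 70 = 566.6571

566.6571 Mpc


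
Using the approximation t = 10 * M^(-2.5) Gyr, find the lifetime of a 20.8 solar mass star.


t = 10 * M^(-2.5) = 10 * 20.8^(-2.5) = 0.0051

0.0051 Gyr


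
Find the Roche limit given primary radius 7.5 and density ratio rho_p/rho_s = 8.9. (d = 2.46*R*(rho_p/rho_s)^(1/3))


d_Roche = 2.46 * 7.5 * 8.9^(1/3) = 38.2349

38.2349


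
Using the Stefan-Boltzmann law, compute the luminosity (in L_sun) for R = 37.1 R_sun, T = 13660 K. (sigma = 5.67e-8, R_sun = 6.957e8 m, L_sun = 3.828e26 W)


R = 37.1 * 6.957e8 m = 2.581047e+10 m. L = 4*pi*R^2*sigma*T^4 = 4*pi*(2.581047e+10)^2 * 5.67e-8 * 13660^4 = 1.652675337e+31 W. L/L_sun = 1.652675337e+31 / 3.828e26 = 43173.3369

43173.3369 L_sun


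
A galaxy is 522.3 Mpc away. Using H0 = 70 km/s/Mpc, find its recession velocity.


v = H0 * d = 70 * 522.3 = 36561.0

36561.0 km/s


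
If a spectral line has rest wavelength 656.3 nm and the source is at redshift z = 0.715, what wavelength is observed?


lam_obs = lam_emit * (1 + z) = 656.3 * (1 + 0.715) = 1125.5545

1125.5545 nm


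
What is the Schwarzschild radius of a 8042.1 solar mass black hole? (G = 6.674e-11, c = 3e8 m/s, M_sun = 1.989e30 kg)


M = 8042.1 * 1.989e30 kg = 1.59957369e+34 kg. rs = 2GM/c^2 = 2 * 6.674e-11 * 1.59957369e+34 / (3e8)^2 = 2.372e+07

2.372e+07 m


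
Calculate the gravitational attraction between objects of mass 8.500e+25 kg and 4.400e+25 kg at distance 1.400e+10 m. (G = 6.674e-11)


F = G*m1*m2/r^2 = 6.674e-11 * 8.500e+25 * 4.400e+25 / (1.400e+10)^2 = 6.674e-11 * 3.740e+51 / 1.960e+20 = 1.274e+21

1.274e+21 N


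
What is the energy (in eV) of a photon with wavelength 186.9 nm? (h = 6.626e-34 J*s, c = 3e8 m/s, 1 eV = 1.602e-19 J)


E = hc/lambda = 6.626e-34 * 3e8 / 1.869e-07 = 1.064e-18 J = 6.639 eV

6.639 eV


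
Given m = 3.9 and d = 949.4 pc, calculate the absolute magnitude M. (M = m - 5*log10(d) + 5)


M = m - 5*log10(d) + 5 = 3.9 - 5*log10(949.4) + 5 = -5.9872

-5.9872


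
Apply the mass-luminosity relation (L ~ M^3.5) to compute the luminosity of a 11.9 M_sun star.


L/L_sun = (M/M_sun)^3.5 = 11.9^3.5 = 5813.188

5813.188 L_sun


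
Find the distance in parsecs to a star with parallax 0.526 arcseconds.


d = 1/p = 1/0.526 = 1.9011

1.9011 pc


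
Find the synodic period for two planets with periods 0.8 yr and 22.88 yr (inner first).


1/P_syn = |1/P1 - 1/P2| = |1/0.8 - 1/22.88| => P_syn = 0.829

0.829 years


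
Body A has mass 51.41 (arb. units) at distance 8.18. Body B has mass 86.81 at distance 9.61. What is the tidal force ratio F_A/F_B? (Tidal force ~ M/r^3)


Ratio = (M1/r1^3) / (M2/r2^3) = (51.41/8.18^3) / (86.81/9.61^3) = 0.9603

0.9603


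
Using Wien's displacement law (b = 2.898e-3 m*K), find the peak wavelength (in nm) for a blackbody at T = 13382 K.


lam_max = b / T = 2.898e-3 / 13382 = 2.166e-07 m = 216.5596 nm

216.5596 nm


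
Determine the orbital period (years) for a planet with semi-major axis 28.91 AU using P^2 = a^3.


P = a^(3/2) = 28.91^1.5 = 155.4433

155.4433 years


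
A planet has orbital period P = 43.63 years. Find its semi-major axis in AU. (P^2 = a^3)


a = P^(2/3) = 43.63^(2/3) = 12.3934

12.3934 AU


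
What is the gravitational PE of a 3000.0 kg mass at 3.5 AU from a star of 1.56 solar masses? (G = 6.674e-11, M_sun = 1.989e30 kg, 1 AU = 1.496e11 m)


M = 1.56 * 1.989e30 kg = 3.10284e+30 kg; r = 3.5 AU * 1.496e11 m/AU = 5.236e+11 m. U = -GM*m/r = -(6.674e-11 * 3.10284e+30 * 3000.0) / 5.236e+11 = -1.186e+12

-1.186e+12 J


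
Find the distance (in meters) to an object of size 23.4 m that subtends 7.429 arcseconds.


D = size / theta_rad, theta_rad = 7.429 * pi/(180*3600) = 3.602e-05, D = 649696.6572

649696.6572 m


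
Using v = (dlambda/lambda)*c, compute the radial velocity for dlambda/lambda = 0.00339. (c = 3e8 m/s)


v = (dlambda/lambda) * c = 0.00339 * 3e8 = 1.017e+06

1.017e+06 m/s


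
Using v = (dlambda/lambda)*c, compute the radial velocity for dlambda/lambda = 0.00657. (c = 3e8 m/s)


v = (dlambda/lambda) * c = 0.00657 * 3e8 = 1.971e+06

1.971e+06 m/s


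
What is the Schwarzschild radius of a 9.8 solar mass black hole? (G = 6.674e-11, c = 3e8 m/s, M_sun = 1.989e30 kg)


M = 9.8 * 1.989e30 kg = 1.94922e+31 kg. rs = 2GM/c^2 = 2 * 6.674e-11 * 1.94922e+31 / (3e8)^2 = 28909.0984

28909.0984 m


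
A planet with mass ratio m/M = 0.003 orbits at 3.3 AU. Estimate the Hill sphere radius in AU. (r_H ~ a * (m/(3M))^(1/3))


r_H = a * (m/3M)^(1/3) = 3.3 * (0.003/3)^(1/3) = 0.33

0.33 AU


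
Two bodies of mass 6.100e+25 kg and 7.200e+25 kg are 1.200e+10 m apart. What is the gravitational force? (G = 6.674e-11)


F = G*m1*m2/r^2 = 6.674e-11 * 6.100e+25 * 7.200e+25 / (1.200e+10)^2 = 6.674e-11 * 4.392e+51 / 1.440e+20 = 2.036e+21

2.036e+21 N


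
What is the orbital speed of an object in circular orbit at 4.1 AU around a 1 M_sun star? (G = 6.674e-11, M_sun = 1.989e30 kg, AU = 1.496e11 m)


v = sqrt(GM/r) = sqrt(6.674e-11 * 1.989e+30 / 6.134e+11) = 14711.3581

14711.3581 m/s


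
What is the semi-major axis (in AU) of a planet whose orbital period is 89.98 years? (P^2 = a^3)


a = P^(2/3) = 89.98^(2/3) = 20.08

20.08 AU


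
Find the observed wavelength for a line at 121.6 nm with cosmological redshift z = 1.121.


lam_obs = lam_emit * (1 + z) = 121.6 * (1 + 1.121) = 257.9136

257.9136 nm


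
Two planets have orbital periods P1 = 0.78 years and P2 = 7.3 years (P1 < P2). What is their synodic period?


1/P_syn = |1/P1 - 1/P2| = |1/0.78 - 1/7.3| => P_syn = 0.8733

0.8733 years


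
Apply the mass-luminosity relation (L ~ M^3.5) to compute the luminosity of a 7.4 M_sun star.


L/L_sun = (M/M_sun)^3.5 = 7.4^3.5 = 1102.3285

1102.3285 L_sun


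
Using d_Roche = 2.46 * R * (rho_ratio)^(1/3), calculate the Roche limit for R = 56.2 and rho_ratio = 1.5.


d_Roche = 2.46 * 56.2 * 1.5^(1/3) = 158.259

158.259


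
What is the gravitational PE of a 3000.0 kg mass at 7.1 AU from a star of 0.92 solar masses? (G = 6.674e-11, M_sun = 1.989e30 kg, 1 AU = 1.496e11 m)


M = 0.92 * 1.989e30 kg = 1.82988e+30 kg; r = 7.1 AU * 1.496e11 m/AU = 1.06216e+12 m. U = -GM*m/r = -(6.674e-11 * 1.82988e+30 * 3000.0) / 1.06216e+12 = -3.449e+11

-3.449e+11 J


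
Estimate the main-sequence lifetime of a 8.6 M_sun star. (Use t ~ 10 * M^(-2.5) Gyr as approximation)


t = 10 * M^(-2.5) = 10 * 8.6^(-2.5) = 0.0461

0.0461 Gyr


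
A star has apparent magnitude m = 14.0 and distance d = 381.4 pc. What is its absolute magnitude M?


M = m - 5*log10(d) + 5 = 14.0 - 5*log10(381.4) + 5 = 6.0931

6.0931


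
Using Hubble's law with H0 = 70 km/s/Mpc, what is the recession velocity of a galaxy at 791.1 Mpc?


v = H0 * d = 70 * 791.1 = 55377.0

55377.0 km/s


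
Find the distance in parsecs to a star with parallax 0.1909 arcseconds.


d = 1/p = 1/0.1909 = 5.2383

5.2383 pc


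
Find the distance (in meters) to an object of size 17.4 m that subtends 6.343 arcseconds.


D = size / theta_rad, theta_rad = 6.343 * pi/(180*3600) = 3.075e-05, D = 565821.7923

565821.7923 m


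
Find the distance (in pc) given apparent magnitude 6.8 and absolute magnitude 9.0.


d = 10^((m - M + 5)/5) = 10^((6.8 - 9.0 + 5)/5) = 3.6308

3.6308 pc


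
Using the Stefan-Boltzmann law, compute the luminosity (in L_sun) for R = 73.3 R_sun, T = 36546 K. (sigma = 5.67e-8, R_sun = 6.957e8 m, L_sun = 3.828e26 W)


R = 73.3 * 6.957e8 m = 5.099481e+10 m. L = 4*pi*R^2*sigma*T^4 = 4*pi*(5.099481e+10)^2 * 5.67e-8 * 36546^4 = 3.30524973e+33 W. L/L_sun = 3.30524973e+33 / 3.828e26 = 8.634e+06

8.634e+06 L_sun


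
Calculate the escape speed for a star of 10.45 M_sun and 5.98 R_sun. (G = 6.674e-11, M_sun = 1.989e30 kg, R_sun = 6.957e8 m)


M = 10.45 * 1.989e30 kg = 2.078505e+31 kg; R = 5.98 * 6.957e8 m = 4.160286e+09 m. v_esc = sqrt(2GM/R) = sqrt(2 * 6.674e-11 * 2.078505e+31 / 4.160286e+09) = 816623.8171

816623.8171 m/s


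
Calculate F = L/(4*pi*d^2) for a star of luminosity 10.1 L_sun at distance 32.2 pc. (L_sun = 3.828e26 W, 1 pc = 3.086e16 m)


F = L / (4*pi*d^2) = 3.866e+27 / (4*pi*(9.937e+17)^2) = 3.116e-10

3.116e-10 W/m^2


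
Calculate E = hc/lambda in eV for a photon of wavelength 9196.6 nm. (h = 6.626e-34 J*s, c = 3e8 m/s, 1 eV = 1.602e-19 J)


E = hc/lambda = 6.626e-34 * 3e8 / 9.197e-06 = 2.161e-20 J = 0.1349 eV

0.1349 eV


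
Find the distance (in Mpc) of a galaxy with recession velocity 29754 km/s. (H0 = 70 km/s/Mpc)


d = v / H0 = 29754 / 70 = 425.0571

425.0571 Mpc


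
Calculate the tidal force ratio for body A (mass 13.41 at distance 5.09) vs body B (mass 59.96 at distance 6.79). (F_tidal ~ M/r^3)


Ratio = (M1/r1^3) / (M2/r2^3) = (13.41/5.09^3) / (59.96/6.79^3) = 0.5309

0.5309


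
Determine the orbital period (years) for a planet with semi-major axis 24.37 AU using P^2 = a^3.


P = a^(3/2) = 24.37^1.5 = 120.3049

120.3049 years


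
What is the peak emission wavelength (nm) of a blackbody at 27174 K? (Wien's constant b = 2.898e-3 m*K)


lam_max = b / T = 2.898e-3 / 27174 = 1.066e-07 m = 106.6461 nm

106.6461 nm


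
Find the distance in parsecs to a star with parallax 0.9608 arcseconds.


d = 1/p = 1/0.9608 = 1.0408

1.0408 pc


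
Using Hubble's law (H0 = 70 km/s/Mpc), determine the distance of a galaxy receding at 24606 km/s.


d = v / H0 = 24606 / 70 = 351.5143

351.5143 Mpc


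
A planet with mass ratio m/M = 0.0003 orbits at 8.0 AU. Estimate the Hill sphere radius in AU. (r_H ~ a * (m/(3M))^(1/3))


r_H = a * (m/3M)^(1/3) = 8.0 * (0.0003/3)^(1/3) = 0.3713

0.3713 AU


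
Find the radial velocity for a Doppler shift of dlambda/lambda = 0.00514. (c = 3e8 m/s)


v = (dlambda/lambda) * c = 0.00514 * 3e8 = 1.542e+06

1.542e+06 m/s


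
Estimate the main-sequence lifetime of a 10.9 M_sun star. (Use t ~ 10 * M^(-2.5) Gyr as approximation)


t = 10 * M^(-2.5) = 10 * 10.9^(-2.5) = 0.0255

0.0255 Gyr


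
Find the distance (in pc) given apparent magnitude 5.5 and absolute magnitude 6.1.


d = 10^((m - M + 5)/5) = 10^((5.5 - 6.1 + 5)/5) = 7.5858

7.5858 pc


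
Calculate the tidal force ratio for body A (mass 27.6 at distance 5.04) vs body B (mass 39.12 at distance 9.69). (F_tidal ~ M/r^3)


Ratio = (M1/r1^3) / (M2/r2^3) = (27.6/5.04^3) / (39.12/9.69^3) = 5.0141

5.0141


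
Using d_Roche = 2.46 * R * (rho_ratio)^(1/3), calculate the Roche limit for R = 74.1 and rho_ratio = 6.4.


d_Roche = 2.46 * 74.1 * 6.4^(1/3) = 338.4387

338.4387


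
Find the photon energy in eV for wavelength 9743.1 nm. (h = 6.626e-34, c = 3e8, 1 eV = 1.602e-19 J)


E = hc/lambda = 6.626e-34 * 3e8 / 9.743e-06 = 2.040e-20 J = 0.1274 eV

0.1274 eV


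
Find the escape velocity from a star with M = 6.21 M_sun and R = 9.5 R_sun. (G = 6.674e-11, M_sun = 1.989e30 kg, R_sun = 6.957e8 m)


M = 6.21 * 1.989e30 kg = 1.235169e+31 kg; R = 9.5 * 6.957e8 m = 6.60915e+09 m. v_esc = sqrt(2GM/R) = sqrt(2 * 6.674e-11 * 1.235169e+31 / 6.60915e+09) = 499457.4394

499457.4394 m/s


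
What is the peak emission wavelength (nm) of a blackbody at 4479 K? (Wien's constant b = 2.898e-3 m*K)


lam_max = b / T = 2.898e-3 / 4479 = 6.470e-07 m = 647.0194 nm

647.0194 nm


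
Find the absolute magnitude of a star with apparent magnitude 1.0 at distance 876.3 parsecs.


M = m - 5*log10(d) + 5 = 1.0 - 5*log10(876.3) + 5 = -8.7133

-8.7133


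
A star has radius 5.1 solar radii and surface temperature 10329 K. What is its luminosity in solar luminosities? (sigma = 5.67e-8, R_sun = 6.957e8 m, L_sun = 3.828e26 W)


R = 5.1 * 6.957e8 m = 3.54807e+09 m. L = 4*pi*R^2*sigma*T^4 = 4*pi*(3.54807e+09)^2 * 5.67e-8 * 10329^4 = 1.020963912e+29 W. L/L_sun = 1.020963912e+29 / 3.828e26 = 266.7095

266.7095 L_sun


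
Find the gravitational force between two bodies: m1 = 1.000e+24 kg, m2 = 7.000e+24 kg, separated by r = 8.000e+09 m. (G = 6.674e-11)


F = G*m1*m2/r^2 = 6.674e-11 * 1.000e+24 * 7.000e+24 / (8.000e+09)^2 = 6.674e-11 * 7.000e+48 / 6.400e+19 = 7.300e+18

7.300e+18 N


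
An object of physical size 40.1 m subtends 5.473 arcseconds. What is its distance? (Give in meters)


D = size / theta_rad, theta_rad = 5.473 * pi/(180*3600) = 2.653e-05, D = 1.511e+06

1.511e+06 m


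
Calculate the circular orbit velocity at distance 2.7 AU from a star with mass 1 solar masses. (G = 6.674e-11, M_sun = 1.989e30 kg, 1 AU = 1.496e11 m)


v = sqrt(GM/r) = sqrt(6.674e-11 * 1.989e+30 / 4.039e+11) = 18128.5394

18128.5394 m/s


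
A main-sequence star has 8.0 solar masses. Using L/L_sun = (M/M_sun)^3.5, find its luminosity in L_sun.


L/L_sun = (M/M_sun)^3.5 = 8.0^3.5 = 1448.1547

1448.1547 L_sun


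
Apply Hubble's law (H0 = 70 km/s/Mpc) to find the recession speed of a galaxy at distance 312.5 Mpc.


v = H0 * d = 70 * 312.5 = 21875.0

21875.0 km/s


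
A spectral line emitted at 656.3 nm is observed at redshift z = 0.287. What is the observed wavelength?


lam_obs = lam_emit * (1 + z) = 656.3 * (1 + 0.287) = 844.6581

844.6581 nm


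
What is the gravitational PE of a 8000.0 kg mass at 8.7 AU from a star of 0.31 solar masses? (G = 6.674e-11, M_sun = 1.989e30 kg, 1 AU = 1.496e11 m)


M = 0.31 * 1.989e30 kg = 6.1659e+29 kg; r = 8.7 AU * 1.496e11 m/AU = 1.30152e+12 m. U = -GM*m/r = -(6.674e-11 * 6.1659e+29 * 8000.0) / 1.30152e+12 = -2.529e+11

-2.529e+11 J


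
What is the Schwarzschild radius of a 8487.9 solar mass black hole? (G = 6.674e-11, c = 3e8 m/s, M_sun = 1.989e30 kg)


M = 8487.9 * 1.989e30 kg = 1.68824331e+34 kg. rs = 2GM/c^2 = 2 * 6.674e-11 * 1.68824331e+34 / (3e8)^2 = 2.504e+07

2.504e+07 m


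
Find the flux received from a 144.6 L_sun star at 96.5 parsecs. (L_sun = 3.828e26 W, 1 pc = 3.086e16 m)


F = L / (4*pi*d^2) = 5.535e+28 / (4*pi*(2.978e+18)^2) = 4.967e-10

4.967e-10 W/m^2


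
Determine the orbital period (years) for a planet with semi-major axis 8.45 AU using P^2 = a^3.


P = a^(3/2) = 8.45^1.5 = 24.5632

24.5632 years


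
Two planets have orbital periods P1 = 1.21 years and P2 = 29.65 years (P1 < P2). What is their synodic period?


1/P_syn = |1/P1 - 1/P2| = |1/1.21 - 1/29.65| => P_syn = 1.2615

1.2615 years


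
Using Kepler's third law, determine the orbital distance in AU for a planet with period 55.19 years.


a = P^(2/3) = 55.19^(2/3) = 14.4957

14.4957 AU


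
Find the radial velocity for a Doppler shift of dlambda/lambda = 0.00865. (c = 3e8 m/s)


v = (dlambda/lambda) * c = 0.00865 * 3e8 = 2.595e+06

2.595e+06 m/s


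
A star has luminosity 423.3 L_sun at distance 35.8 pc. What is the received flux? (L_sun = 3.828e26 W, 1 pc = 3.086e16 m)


F = L / (4*pi*d^2) = 1.620e+29 / (4*pi*(1.105e+18)^2) = 1.056e-08

1.056e-08 W/m^2


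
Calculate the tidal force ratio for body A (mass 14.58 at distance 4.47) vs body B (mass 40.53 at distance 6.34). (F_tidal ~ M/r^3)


Ratio = (M1/r1^3) / (M2/r2^3) = (14.58/4.47^3) / (40.53/6.34^3) = 1.0264

1.0264


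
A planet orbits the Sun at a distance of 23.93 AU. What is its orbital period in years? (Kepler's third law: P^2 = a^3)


P = a^(3/2) = 23.93^1.5 = 117.0615

117.0615 years


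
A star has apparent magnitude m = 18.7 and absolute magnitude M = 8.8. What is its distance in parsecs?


d = 10^((m - M + 5)/5) = 10^((18.7 - 8.8 + 5)/5) = 954.9926

954.9926 pc


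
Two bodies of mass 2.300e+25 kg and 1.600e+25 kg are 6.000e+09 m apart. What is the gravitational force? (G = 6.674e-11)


F = G*m1*m2/r^2 = 6.674e-11 * 2.300e+25 * 1.600e+25 / (6.000e+09)^2 = 6.674e-11 * 3.680e+50 / 3.600e+19 = 6.822e+20

6.822e+20 N


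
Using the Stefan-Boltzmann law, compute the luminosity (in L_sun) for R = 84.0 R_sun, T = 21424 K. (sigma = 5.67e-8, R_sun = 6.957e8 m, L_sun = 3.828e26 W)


R = 84.0 * 6.957e8 m = 5.84388e+10 m. L = 4*pi*R^2*sigma*T^4 = 4*pi*(5.84388e+10)^2 * 5.67e-8 * 21424^4 = 5.126225899e+32 W. L/L_sun = 5.126225899e+32 / 3.828e26 = 1.339e+06

1.339e+06 L_sun


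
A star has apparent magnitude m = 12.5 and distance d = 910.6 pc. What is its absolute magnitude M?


M = m - 5*log10(d) + 5 = 12.5 - 5*log10(910.6) + 5 = 2.7034

2.7034


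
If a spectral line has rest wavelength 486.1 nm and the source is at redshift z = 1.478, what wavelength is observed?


lam_obs = lam_emit * (1 + z) = 486.1 * (1 + 1.478) = 1204.5558

1204.5558 nm


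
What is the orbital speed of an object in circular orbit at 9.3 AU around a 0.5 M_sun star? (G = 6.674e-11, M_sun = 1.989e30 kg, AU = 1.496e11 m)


v = sqrt(GM/r) = sqrt(6.674e-11 * 9.945e+29 / 1.391e+12) = 6906.9804

6906.9804 m/s


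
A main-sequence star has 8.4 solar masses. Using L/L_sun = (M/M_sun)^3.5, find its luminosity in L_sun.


L/L_sun = (M/M_sun)^3.5 = 8.4^3.5 = 1717.8194

1717.8194 L_sun


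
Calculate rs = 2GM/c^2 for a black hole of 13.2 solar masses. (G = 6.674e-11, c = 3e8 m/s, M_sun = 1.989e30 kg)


M = 13.2 * 1.989e30 kg = 2.62548e+31 kg. rs = 2GM/c^2 = 2 * 6.674e-11 * 2.62548e+31 / (3e8)^2 = 38938.7856

38938.7856 m


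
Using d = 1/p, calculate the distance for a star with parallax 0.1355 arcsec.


d = 1/p = 1/0.1355 = 7.3801

7.3801 pc


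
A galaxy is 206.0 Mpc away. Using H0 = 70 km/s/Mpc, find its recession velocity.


v = H0 * d = 70 * 206.0 = 14420.0

14420.0 km/s


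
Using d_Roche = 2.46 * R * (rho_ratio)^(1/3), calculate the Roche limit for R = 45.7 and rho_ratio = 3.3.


d_Roche = 2.46 * 45.7 * 3.3^(1/3) = 167.3745

167.3745


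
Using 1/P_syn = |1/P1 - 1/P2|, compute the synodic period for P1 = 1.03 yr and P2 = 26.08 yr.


1/P_syn = |1/P1 - 1/P2| = |1/1.03 - 1/26.08| => P_syn = 1.0724

1.0724 years


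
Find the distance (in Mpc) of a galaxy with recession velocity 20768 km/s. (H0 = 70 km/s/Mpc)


d = v / H0 = 20768 / 70 = 296.6857

296.6857 Mpc


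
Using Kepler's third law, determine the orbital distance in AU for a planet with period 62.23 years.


a = P^(2/3) = 62.23^(2/3) = 15.7036

15.7036 AU


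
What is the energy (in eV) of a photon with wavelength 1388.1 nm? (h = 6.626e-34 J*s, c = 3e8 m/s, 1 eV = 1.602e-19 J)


E = hc/lambda = 6.626e-34 * 3e8 / 1.388e-06 = 1.432e-19 J = 0.8939 eV

0.8939 eV


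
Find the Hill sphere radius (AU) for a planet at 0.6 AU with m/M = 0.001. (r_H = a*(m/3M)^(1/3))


r_H = a * (m/3M)^(1/3) = 0.6 * (0.001/3)^(1/3) = 0.0416

0.0416 AU


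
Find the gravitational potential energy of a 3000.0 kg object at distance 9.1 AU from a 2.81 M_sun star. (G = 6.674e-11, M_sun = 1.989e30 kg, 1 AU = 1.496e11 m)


M = 2.81 * 1.989e30 kg = 5.58909e+30 kg; r = 9.1 AU * 1.496e11 m/AU = 1.36136e+12 m. U = -GM*m/r = -(6.674e-11 * 5.58909e+30 * 3000.0) / 1.36136e+12 = -8.220e+11

-8.220e+11 J


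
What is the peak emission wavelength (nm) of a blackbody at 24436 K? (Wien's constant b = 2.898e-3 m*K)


lam_max = b / T = 2.898e-3 / 24436 = 1.186e-07 m = 118.5955 nm

118.5955 nm


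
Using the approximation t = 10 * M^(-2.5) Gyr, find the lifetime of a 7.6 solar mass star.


t = 10 * M^(-2.5) = 10 * 7.6^(-2.5) = 0.0628

0.0628 Gyr


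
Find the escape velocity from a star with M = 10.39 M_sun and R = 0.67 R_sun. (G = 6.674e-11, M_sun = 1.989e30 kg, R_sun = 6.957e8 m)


M = 10.39 * 1.989e30 kg = 2.066571e+31 kg; R = 0.67 * 6.957e8 m = 4.66119e+08 m. v_esc = sqrt(2GM/R) = sqrt(2 * 6.674e-11 * 2.066571e+31 / 4.66119e+08) = 2.433e+06

2.433e+06 m/s


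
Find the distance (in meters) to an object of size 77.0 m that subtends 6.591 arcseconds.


D = size / theta_rad, theta_rad = 6.591 * pi/(180*3600) = 3.195e-05, D = 2.410e+06

2.410e+06 m


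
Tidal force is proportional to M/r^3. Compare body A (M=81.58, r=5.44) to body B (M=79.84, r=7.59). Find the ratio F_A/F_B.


Ratio = (M1/r1^3) / (M2/r2^3) = (81.58/5.44^3) / (79.84/7.59^3) = 2.7752

2.7752


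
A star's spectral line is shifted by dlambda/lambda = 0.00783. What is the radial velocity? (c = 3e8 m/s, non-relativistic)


v = (dlambda/lambda) * c = 0.00783 * 3e8 = 2.349e+06

2.349e+06 m/s


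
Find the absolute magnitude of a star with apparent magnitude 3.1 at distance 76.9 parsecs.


M = m - 5*log10(d) + 5 = 3.1 - 5*log10(76.9) + 5 = -1.3296

-1.3296


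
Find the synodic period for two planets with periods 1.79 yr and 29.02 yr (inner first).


1/P_syn = |1/P1 - 1/P2| = |1/1.79 - 1/29.02| => P_syn = 1.9077

1.9077 years


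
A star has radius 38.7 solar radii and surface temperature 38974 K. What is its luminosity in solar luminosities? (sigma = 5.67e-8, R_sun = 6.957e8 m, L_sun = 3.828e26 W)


R = 38.7 * 6.957e8 m = 2.692359e+10 m. L = 4*pi*R^2*sigma*T^4 = 4*pi*(2.692359e+10)^2 * 5.67e-8 * 38974^4 = 1.191677619e+33 W. L/L_sun = 1.191677619e+33 / 3.828e26 = 3.113e+06

3.113e+06 L_sun


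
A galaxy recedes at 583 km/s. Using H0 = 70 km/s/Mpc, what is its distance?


d = v / H0 = 583 / 70 = 8.3286

8.3286 Mpc


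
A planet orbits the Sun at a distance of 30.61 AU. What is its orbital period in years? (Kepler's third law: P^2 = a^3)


P = a^(3/2) = 30.61^1.5 = 169.3538

169.3538 years


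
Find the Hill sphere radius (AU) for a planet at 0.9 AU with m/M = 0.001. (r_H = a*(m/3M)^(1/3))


r_H = a * (m/3M)^(1/3) = 0.9 * (0.001/3)^(1/3) = 0.0624

0.0624 AU


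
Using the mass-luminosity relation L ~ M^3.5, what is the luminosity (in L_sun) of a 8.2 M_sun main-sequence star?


L/L_sun = (M/M_sun)^3.5 = 8.2^3.5 = 1578.8777

1578.8777 L_sun


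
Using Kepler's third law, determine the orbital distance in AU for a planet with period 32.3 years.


a = P^(2/3) = 32.3^(2/3) = 10.1423

10.1423 AU


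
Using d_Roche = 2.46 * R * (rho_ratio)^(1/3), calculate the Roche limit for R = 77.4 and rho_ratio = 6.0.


d_Roche = 2.46 * 77.4 * 6.0^(1/3) = 345.987

345.987


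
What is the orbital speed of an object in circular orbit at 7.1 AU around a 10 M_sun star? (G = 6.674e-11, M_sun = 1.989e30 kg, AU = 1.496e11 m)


v = sqrt(GM/r) = sqrt(6.674e-11 * 1.989e+31 / 1.062e+12) = 35352.1248

35352.1248 m/s


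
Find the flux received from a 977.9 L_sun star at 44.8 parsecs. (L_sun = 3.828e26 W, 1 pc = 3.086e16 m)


F = L / (4*pi*d^2) = 3.743e+29 / (4*pi*(1.383e+18)^2) = 1.559e-08

1.559e-08 W/m^2


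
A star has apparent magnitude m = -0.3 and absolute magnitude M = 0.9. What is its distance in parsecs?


d = 10^((m - M + 5)/5) = 10^((-0.3 - 0.9 + 5)/5) = 5.7544

5.7544 pc


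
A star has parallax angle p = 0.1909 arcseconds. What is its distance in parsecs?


d = 1/p = 1/0.1909 = 5.2383

5.2383 pc


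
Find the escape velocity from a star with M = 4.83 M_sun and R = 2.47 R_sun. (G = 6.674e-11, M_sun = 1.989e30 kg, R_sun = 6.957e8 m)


M = 4.83 * 1.989e30 kg = 9.60687e+30 kg; R = 2.47 * 6.957e8 m = 1.718379e+09 m. v_esc = sqrt(2GM/R) = sqrt(2 * 6.674e-11 * 9.60687e+30 / 1.718379e+09) = 863852.4665

863852.4665 m/s


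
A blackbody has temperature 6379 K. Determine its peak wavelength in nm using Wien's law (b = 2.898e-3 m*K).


lam_max = b / T = 2.898e-3 / 6379 = 4.543e-07 m = 454.3032 nm

454.3032 nm


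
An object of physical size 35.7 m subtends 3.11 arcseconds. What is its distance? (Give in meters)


D = size / theta_rad, theta_rad = 3.11 * pi/(180*3600) = 1.508e-05, D = 2.368e+06

2.368e+06 m
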